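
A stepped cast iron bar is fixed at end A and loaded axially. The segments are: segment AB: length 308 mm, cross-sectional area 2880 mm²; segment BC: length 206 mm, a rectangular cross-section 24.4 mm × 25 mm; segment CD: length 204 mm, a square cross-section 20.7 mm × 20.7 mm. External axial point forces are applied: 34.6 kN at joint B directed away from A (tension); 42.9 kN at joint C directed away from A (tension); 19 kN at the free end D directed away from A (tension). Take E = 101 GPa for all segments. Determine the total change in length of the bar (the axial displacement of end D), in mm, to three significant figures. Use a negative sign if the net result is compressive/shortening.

0.399 mm

Internal axial forces (sectioning from the free end, tension +): N_CD = 19 kN, N_BC = 61.9 kN, N_AB = 96.5 kN.
A_BC = 610 mm².
A_CD = 428.5 mm².
δ_AB = 96500·308/(2880·101000) = 0.1022 mm
δ_BC = 61900·206/(610·101000) = 0.207 mm
δ_CD = 19000·204/(428.5·101000) = 0.08956 mm
δ = Σδ_i = 0.3987 mm.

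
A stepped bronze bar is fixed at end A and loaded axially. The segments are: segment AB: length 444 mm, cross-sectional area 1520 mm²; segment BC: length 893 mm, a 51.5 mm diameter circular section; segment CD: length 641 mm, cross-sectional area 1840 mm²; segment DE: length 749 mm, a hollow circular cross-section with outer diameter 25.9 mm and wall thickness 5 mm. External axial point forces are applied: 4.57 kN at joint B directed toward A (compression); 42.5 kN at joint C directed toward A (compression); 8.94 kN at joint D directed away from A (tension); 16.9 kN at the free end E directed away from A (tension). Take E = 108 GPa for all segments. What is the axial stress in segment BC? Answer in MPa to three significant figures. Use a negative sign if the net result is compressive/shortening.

-8.00 MPa

Internal axial forces (sectioning from the free end, tension +): N_DE = 16.9 kN, N_CD = 25.84 kN, N_BC = -16.66 kN, N_AB = -21.23 kN.
A_BC = 2083 mm².
σ_BC = N_BC/A_BC = -16660/2083 = -7.998 MPa.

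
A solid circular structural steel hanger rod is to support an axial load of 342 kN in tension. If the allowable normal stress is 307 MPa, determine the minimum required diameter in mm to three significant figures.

Required area A ≥ P/σ_allow = 342000/307 = 1114 mm².
For a solid circular section, d ≥ √(4A/π) = 37.66 mm.

37.7 mm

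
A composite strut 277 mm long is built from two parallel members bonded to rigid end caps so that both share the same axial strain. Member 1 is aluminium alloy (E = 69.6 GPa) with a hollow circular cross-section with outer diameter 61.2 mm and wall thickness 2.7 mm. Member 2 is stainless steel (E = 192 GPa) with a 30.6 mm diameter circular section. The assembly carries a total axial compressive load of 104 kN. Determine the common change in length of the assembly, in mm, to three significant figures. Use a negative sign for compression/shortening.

A_1 = 496.2 mm².
A_2 = 735.4 mm².
Equal strain + equilibrium ⇒ each member carries load in proportion to AE: A₁E₁ = 34540000 N, A₂E₂ = 141200000 N, ΣAE = 175700000 N.
δ = PL/ΣAE = -104000·277/175700000 = -0.1639 mm.

-0.164 mm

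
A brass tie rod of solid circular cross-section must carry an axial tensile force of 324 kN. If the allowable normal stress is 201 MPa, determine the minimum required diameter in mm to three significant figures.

45.3 mm

Required area A ≥ P/σ_allow = 324000/201 = 1612 mm².
For a solid circular section, d ≥ √(4A/π) = 45.3 mm.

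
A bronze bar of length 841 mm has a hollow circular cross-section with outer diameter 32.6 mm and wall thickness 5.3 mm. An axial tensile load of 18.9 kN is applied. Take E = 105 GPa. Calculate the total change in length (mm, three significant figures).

A = 454.6 mm².
δ_mech = NL/(AE) = 18900·841/(454.6·105000) = 0.333 mm.

0.333 mm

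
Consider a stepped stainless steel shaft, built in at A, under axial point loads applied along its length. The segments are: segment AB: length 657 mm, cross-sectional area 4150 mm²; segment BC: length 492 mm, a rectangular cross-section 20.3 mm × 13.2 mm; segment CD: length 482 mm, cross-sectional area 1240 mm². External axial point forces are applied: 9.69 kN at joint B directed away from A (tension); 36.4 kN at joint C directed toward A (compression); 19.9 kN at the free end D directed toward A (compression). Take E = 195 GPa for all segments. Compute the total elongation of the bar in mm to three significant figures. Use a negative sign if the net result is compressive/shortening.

-0.608 mm

Internal axial forces (sectioning from the free end, tension +): N_CD = -19.9 kN, N_BC = -56.3 kN, N_AB = -46.61 kN.
A_BC = 268 mm².
δ_AB = -46610·657/(4150·195000) = -0.03784 mm
δ_BC = -56300·492/(268·195000) = -0.5301 mm
δ_CD = -19900·482/(1240·195000) = -0.03967 mm
δ = Σδ_i = -0.6076 mm.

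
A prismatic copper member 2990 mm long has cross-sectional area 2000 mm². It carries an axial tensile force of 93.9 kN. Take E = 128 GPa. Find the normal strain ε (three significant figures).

3.67e-04

σ = N/A = 46.95 MPa; ε = σ/E = 46.95/128000 = 3.668e-04.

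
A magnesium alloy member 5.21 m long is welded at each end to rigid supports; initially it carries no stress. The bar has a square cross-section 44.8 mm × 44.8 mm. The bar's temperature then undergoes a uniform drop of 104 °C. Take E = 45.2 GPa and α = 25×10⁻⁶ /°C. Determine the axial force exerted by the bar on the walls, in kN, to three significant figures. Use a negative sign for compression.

236 kN

Free thermal expansion αLΔT = 25e-6 · 5210 · -104 = -13.55 mm.
The walls impose strain ε = −(-13.55)/5210 = 2.6000e-03; σ = Eε = 45200 · 2.6000e-03 = 117.5 MPa.
Wall reaction R = σ·A = 117.5·2007 = 235900 N = 235.9 kN.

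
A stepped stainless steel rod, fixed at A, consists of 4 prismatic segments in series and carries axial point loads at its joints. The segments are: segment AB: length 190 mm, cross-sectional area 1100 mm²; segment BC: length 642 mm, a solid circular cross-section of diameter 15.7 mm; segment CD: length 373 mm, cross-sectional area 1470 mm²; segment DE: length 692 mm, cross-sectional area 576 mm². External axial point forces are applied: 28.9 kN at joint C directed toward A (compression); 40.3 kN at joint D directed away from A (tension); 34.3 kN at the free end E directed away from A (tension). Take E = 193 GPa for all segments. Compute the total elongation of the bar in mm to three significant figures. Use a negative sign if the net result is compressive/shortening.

1.14 mm

Internal axial forces (sectioning from the free end, tension +): N_DE = 34.3 kN, N_CD = 74.6 kN, N_BC = 45.7 kN, N_AB = 45.7 kN.
A_BC = 193.6 mm².
δ_AB = 45700·190/(1100·193000) = 0.0409 mm
δ_BC = 45700·642/(193.6·193000) = 0.7852 mm
δ_CD = 74600·373/(1470·193000) = 0.09808 mm
δ_DE = 34300·692/(576·193000) = 0.2135 mm
δ = Σδ_i = 1.138 mm.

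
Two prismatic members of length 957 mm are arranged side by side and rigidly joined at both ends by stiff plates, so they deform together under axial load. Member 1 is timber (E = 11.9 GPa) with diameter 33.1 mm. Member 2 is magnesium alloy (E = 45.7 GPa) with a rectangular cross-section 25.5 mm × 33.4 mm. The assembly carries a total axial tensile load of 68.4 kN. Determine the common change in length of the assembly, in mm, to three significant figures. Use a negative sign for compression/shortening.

1.33 mm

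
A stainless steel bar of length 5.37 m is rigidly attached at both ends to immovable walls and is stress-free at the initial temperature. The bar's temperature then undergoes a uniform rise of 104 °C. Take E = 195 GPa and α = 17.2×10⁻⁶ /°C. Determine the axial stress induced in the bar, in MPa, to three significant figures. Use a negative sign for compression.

-349 MPa

Free thermal expansion αLΔT = 17.2e-6 · 5370 · 104 = 9.606 mm.
The walls impose strain ε = −(9.606)/5370 = -1.7888e-03; σ = Eε = 195000 · -1.7888e-03 = -348.8 MPa.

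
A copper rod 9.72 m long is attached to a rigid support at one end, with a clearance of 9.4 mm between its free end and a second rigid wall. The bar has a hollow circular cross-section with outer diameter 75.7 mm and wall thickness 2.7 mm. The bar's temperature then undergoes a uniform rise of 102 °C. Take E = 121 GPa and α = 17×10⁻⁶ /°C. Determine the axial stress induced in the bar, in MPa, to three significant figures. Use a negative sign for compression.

Free thermal expansion αLΔT = 17e-6 · 9720 · 102 = 16.85 mm.
The walls engage after the gap closes; constrained expansion = 16.85 − 9.4 = 7.454 mm.
The walls impose strain ε = −(7.454)/9720 = -7.6692e-04; σ = Eε = 121000 · -7.6692e-04 = -92.8 MPa.

-92.8 MPa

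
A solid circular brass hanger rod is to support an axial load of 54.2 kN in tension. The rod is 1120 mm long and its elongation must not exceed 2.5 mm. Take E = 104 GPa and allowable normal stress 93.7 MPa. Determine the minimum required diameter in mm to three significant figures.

27.1 mm

Required area A ≥ P/σ_allow = 54200/93.7 = 578.4 mm².
For a solid circular section, d ≥ √(4A/π) = 27.14 mm.
Elongation limit: A ≥ PL/(Eδ_allow) = 54200·1120/(104000·2.5) = 233.5 mm² ⇒ d ≥ 17.24 mm.
The stress limit governs.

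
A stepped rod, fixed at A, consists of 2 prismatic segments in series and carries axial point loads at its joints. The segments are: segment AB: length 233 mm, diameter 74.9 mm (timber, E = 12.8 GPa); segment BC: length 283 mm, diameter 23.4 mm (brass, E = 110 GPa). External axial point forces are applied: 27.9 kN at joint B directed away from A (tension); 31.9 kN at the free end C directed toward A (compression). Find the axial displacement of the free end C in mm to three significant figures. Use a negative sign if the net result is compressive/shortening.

-0.207 mm

Internal axial forces (sectioning from the free end, tension +): N_BC = -31.9 kN, N_AB = -4 kN.
A_AB = 4406 mm².
A_BC = 430.1 mm².
δ_AB = -4000·233/(4406·12800) = -0.01653 mm
δ_BC = -31900·283/(430.1·110000) = -0.1908 mm
δ = Σδ_i = -0.2074 mm.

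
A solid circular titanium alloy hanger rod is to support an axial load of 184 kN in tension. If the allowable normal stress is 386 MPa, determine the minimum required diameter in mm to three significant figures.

Required area A ≥ P/σ_allow = 184000/386 = 476.7 mm².
For a solid circular section, d ≥ √(4A/π) = 24.64 mm.

24.6 mm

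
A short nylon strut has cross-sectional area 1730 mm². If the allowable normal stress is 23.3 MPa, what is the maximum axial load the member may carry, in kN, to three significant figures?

40.3 kN

P_max = σ_allow · A = 23.3 · 1730 = 40310 N = 40.31 kN.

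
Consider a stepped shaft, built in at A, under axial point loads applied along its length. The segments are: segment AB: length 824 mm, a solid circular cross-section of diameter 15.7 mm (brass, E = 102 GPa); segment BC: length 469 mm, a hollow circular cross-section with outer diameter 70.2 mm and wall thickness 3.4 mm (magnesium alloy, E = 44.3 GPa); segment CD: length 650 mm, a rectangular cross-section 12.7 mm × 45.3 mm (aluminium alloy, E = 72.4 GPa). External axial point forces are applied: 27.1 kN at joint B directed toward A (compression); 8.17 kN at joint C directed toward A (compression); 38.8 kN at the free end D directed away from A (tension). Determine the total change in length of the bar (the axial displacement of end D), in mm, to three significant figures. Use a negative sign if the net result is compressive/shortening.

Internal axial forces (sectioning from the free end, tension +): N_CD = 38.8 kN, N_BC = 30.63 kN, N_AB = 3.53 kN.
A_AB = 193.6 mm².
A_BC = 713.5 mm².
A_CD = 575.3 mm².
δ_AB = 3530·824/(193.6·102000) = 0.1473 mm
δ_BC = 30630·469/(713.5·44300) = 0.4545 mm
δ_CD = 38800·650/(575.3·72400) = 0.6055 mm
δ = Σδ_i = 1.207 mm.

1.21 mm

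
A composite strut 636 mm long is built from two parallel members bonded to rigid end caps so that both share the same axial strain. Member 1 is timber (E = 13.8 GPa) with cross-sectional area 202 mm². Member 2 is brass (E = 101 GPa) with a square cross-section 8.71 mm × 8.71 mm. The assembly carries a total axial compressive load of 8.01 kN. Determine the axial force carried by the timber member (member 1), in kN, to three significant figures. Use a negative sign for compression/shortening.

-2.14 kN

A_2 = 75.86 mm².
Equal strain + equilibrium ⇒ each member carries load in proportion to AE: A₁E₁ = 2788000 N, A₂E₂ = 7662000 N, ΣAE = 10450000 N.
F₁ = P·A₁E₁/ΣAE = -8010·2788000/10450000 = -2137 N.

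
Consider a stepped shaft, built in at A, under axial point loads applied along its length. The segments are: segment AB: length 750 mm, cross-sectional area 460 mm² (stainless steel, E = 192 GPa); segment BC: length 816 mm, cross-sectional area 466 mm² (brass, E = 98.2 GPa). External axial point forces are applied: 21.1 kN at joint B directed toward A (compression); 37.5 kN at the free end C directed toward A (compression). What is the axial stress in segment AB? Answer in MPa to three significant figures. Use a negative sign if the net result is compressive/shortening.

-127 MPa

Internal axial forces (sectioning from the free end, tension +): N_BC = -37.5 kN, N_AB = -58.6 kN.
σ_AB = N_AB/A_AB = -58600/460 = -127.4 MPa.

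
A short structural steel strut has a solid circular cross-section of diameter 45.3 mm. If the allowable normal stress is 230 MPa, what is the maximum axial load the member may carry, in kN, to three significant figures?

371 kN

A = 1612 mm².
P_max = σ_allow · A = 230 · 1612 = 370700 N = 370.7 kN.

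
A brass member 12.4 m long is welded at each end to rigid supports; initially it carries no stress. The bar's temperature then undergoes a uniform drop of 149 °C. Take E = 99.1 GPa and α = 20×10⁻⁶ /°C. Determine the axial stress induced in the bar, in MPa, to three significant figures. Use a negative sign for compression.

Free thermal expansion αLΔT = 20e-6 · 12400 · -149 = -36.95 mm.
The walls impose strain ε = −(-36.95)/12400 = 2.9800e-03; σ = Eε = 99100 · 2.9800e-03 = 295.3 MPa.

295 MPa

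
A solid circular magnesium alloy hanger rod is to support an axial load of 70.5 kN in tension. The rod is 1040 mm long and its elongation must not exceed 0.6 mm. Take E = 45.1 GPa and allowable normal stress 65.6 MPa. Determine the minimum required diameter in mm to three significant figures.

58.7 mm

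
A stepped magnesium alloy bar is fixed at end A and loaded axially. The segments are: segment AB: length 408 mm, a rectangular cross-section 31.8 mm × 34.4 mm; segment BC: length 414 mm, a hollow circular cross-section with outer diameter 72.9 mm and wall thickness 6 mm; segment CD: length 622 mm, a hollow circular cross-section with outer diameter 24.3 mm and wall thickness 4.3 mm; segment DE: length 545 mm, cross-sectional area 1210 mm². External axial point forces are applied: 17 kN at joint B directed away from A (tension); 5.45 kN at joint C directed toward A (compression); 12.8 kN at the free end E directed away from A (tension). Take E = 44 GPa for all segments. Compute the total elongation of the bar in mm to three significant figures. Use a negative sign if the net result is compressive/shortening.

1.06 mm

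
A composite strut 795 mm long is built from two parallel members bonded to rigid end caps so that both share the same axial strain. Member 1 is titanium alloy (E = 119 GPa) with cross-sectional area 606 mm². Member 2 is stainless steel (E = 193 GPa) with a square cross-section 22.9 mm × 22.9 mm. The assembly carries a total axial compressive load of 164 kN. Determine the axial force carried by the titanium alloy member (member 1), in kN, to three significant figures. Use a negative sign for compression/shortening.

A_2 = 524.4 mm².
Equal strain + equilibrium ⇒ each member carries load in proportion to AE: A₁E₁ = 72110000 N, A₂E₂ = 101200000 N, ΣAE = 173300000 N.
F₁ = P·A₁E₁/ΣAE = -164000·72110000/173300000 = -68230 N.

-68.2 kN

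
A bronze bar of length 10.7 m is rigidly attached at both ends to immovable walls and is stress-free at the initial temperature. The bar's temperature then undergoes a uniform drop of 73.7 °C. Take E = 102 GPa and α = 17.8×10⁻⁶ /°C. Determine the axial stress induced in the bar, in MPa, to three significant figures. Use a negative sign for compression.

Free thermal expansion αLΔT = 17.8e-6 · 10700 · -73.7 = -14.04 mm.
The walls impose strain ε = −(-14.04)/10700 = 1.3119e-03; σ = Eε = 102000 · 1.3119e-03 = 133.8 MPa.

134 MPa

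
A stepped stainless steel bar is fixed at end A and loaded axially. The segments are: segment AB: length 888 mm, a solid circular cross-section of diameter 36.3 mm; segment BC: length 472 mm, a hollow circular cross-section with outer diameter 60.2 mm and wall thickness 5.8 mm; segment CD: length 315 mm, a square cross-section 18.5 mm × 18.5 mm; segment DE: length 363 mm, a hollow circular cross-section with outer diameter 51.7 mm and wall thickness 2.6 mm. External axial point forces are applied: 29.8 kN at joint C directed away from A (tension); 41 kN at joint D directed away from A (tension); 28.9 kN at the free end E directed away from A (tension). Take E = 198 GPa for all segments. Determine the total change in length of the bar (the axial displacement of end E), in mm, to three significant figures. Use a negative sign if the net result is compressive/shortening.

1.13 mm

Internal axial forces (sectioning from the free end, tension +): N_DE = 28.9 kN, N_CD = 69.9 kN, N_BC = 99.7 kN, N_AB = 99.7 kN.
A_AB = 1035 mm².
A_BC = 991.2 mm².
A_CD = 342.2 mm².
A_DE = 401.1 mm².
δ_AB = 99700·888/(1035·198000) = 0.4321 mm
δ_BC = 99700·472/(991.2·198000) = 0.2398 mm
δ_CD = 69900·315/(342.2·198000) = 0.3249 mm
δ_DE = 28900·363/(401.1·198000) = 0.1321 mm
δ = Σδ_i = 1.129 mm.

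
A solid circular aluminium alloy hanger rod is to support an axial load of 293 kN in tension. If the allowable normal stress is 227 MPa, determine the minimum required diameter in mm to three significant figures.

40.5 mm

Required area A ≥ P/σ_allow = 293000/227 = 1291 mm².
For a solid circular section, d ≥ √(4A/π) = 40.54 mm.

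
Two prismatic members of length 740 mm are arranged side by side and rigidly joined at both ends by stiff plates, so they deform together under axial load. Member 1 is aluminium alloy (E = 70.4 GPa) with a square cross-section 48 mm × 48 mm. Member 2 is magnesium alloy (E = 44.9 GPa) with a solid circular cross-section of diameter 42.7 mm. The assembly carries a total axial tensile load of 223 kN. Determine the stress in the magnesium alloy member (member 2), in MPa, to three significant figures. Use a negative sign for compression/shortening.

44.2 MPa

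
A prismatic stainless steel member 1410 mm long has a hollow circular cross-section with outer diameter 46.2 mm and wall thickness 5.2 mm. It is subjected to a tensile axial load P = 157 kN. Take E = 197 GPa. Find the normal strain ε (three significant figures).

0.00119

A = 669.8 mm².
σ = N/A = 234.4 MPa; ε = σ/E = 234.4/197000 = 1.190e-03.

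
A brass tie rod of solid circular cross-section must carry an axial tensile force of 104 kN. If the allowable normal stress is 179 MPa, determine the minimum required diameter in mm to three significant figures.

27.2 mm

Required area A ≥ P/σ_allow = 104000/179 = 581 mm².
For a solid circular section, d ≥ √(4A/π) = 27.2 mm.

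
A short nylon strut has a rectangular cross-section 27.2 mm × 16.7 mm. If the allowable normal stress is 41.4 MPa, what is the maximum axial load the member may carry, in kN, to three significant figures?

A = 454.2 mm².
P_max = σ_allow · A = 41.4 · 454.2 = 18810 N = 18.81 kN.

18.8 kN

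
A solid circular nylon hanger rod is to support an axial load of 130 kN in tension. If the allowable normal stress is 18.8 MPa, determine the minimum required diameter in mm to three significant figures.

Required area A ≥ P/σ_allow = 130000/18.8 = 6915 mm².
For a solid circular section, d ≥ √(4A/π) = 93.83 mm.

93.8 mm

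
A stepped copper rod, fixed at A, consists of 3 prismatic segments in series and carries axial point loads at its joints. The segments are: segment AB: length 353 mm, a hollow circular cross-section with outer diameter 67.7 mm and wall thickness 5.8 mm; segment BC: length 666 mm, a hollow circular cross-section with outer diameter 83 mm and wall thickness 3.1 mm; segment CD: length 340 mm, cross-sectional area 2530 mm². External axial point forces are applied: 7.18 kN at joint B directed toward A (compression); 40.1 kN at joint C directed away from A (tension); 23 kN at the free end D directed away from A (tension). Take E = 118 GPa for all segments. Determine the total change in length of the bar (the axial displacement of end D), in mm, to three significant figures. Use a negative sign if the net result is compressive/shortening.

0.632 mm

Internal axial forces (sectioning from the free end, tension +): N_CD = 23 kN, N_BC = 63.1 kN, N_AB = 55.92 kN.
A_AB = 1128 mm².
A_BC = 778.1 mm².
δ_AB = 55920·353/(1128·118000) = 0.1483 mm
δ_BC = 63100·666/(778.1·118000) = 0.4577 mm
δ_CD = 23000·340/(2530·118000) = 0.02619 mm
δ = Σδ_i = 0.6322 mm.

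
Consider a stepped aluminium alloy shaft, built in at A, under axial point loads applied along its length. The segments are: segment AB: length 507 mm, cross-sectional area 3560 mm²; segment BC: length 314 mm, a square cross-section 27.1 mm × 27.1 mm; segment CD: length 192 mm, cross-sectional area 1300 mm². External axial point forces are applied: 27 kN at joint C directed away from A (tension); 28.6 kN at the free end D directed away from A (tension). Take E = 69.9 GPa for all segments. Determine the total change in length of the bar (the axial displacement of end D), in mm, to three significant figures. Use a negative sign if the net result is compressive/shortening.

0.514 mm

Internal axial forces (sectioning from the free end, tension +): N_CD = 28.6 kN, N_BC = 55.6 kN, N_AB = 55.6 kN.
A_BC = 734.4 mm².
δ_AB = 55600·507/(3560·69900) = 0.1133 mm
δ_BC = 55600·314/(734.4·69900) = 0.3401 mm
δ_CD = 28600·192/(1300·69900) = 0.06043 mm
δ = Σδ_i = 0.5138 mm.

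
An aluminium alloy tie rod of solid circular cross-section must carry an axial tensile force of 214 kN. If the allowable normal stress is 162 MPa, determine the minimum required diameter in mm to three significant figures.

41.0 mm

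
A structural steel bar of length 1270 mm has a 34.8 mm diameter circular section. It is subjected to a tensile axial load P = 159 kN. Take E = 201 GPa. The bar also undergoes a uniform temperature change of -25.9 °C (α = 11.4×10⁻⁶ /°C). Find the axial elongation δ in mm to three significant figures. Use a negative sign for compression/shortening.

0.681 mm

A = 951.1 mm².
δ_mech = NL/(AE) = 159000·1270/(951.1·201000) = 1.056 mm.
δ_thermal = αLΔT = 11.4e-6·1270·-25.9 = -0.375 mm.
δ = δ_mech + δ_thermal = 0.6812 mm.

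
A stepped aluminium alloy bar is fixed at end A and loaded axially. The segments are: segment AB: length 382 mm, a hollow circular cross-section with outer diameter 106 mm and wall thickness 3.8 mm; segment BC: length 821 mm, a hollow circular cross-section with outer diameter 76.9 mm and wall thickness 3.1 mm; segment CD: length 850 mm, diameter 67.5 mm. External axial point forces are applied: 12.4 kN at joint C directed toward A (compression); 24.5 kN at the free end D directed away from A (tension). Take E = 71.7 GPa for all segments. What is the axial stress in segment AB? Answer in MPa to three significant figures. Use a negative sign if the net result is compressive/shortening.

9.92 MPa

Internal axial forces (sectioning from the free end, tension +): N_CD = 24.5 kN, N_BC = 12.1 kN, N_AB = 12.1 kN.
A_AB = 1220 mm².
σ_AB = N_AB/A_AB = 12100/1220 = 9.917 MPa.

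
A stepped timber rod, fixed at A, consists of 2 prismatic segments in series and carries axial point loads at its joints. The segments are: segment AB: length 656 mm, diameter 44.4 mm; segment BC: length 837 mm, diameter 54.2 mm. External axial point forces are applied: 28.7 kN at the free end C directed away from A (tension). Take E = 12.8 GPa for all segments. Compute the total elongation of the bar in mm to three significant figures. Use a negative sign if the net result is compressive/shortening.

Internal axial forces (sectioning from the free end, tension +): N_BC = 28.7 kN, N_AB = 28.7 kN.
A_AB = 1548 mm².
A_BC = 2307 mm².
δ_AB = 28700·656/(1548·12800) = 0.95 mm
δ_BC = 28700·837/(2307·12800) = 0.8134 mm
δ = Σδ_i = 1.763 mm.

1.76 mm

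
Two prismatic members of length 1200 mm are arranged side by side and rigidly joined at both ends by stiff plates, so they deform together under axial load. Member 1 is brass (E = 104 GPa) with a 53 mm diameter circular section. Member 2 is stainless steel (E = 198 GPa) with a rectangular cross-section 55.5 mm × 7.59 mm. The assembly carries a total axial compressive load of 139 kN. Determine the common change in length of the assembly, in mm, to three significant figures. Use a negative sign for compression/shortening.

A_1 = 2206 mm².
A_2 = 421.2 mm².
Equal strain + equilibrium ⇒ each member carries load in proportion to AE: A₁E₁ = 229400000 N, A₂E₂ = 83410000 N, ΣAE = 312800000 N.
δ = PL/ΣAE = -139000·1200/312800000 = -0.5332 mm.

-0.533 mm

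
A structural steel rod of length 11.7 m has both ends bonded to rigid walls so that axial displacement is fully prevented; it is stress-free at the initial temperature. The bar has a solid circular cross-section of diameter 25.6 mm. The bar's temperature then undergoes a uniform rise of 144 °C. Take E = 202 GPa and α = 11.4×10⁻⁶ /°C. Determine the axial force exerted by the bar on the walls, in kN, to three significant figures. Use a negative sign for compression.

-171 kN

Free thermal expansion αLΔT = 11.4e-6 · 11700 · 144 = 19.21 mm.
The walls impose strain ε = −(19.21)/11700 = -1.6416e-03; σ = Eε = 202000 · -1.6416e-03 = -331.6 MPa.
Wall reaction R = σ·A = -331.6·514.7 = -170700 N = -170.7 kN.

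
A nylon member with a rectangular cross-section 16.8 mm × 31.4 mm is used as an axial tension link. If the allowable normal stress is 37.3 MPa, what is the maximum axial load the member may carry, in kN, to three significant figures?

19.7 kN

A = 527.5 mm².
P_max = σ_allow · A = 37.3 · 527.5 = 19680 N = 19.68 kN.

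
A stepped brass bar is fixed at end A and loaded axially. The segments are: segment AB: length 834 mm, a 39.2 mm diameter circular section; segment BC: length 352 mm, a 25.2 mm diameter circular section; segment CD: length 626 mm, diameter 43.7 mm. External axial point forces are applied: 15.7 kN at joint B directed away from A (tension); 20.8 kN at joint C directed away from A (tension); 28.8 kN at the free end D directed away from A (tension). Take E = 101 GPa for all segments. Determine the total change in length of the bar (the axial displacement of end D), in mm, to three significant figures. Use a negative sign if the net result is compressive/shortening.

0.912 mm

Internal axial forces (sectioning from the free end, tension +): N_CD = 28.8 kN, N_BC = 49.6 kN, N_AB = 65.3 kN.
A_AB = 1207 mm².
A_BC = 498.8 mm².
A_CD = 1500 mm².
δ_AB = 65300·834/(1207·101000) = 0.4468 mm
δ_BC = 49600·352/(498.8·101000) = 0.3466 mm
δ_CD = 28800·626/(1500·101000) = 0.119 mm
δ = Σδ_i = 0.9124 mm.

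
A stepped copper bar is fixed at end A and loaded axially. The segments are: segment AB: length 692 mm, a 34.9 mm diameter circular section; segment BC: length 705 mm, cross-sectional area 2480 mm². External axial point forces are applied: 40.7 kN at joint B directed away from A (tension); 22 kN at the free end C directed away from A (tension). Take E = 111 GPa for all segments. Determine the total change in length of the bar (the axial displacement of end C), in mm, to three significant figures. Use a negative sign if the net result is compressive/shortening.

Internal axial forces (sectioning from the free end, tension +): N_BC = 22 kN, N_AB = 62.7 kN.
A_AB = 956.6 mm².
δ_AB = 62700·692/(956.6·111000) = 0.4086 mm
δ_BC = 22000·705/(2480·111000) = 0.05634 mm
δ = Σδ_i = 0.465 mm.

0.465 mm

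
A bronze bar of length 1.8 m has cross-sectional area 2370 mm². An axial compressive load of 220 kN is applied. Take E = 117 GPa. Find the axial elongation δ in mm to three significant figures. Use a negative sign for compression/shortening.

-1.43 mm

δ_mech = NL/(AE) = -220000·1800/(2370·117000) = -1.428 mm.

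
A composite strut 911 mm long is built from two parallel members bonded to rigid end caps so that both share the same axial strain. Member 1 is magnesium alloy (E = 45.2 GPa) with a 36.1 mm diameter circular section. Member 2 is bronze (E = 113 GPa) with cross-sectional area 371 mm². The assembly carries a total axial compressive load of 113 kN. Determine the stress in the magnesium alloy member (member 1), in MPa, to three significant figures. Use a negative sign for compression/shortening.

A_1 = 1024 mm².
Equal strain + equilibrium ⇒ each member carries load in proportion to AE: A₁E₁ = 46260000 N, A₂E₂ = 41920000 N, ΣAE = 88190000 N.
σ₁ = P·E₁/ΣAE = -113000·45200/88190000 = -57.92 MPa.

-57.9 MPa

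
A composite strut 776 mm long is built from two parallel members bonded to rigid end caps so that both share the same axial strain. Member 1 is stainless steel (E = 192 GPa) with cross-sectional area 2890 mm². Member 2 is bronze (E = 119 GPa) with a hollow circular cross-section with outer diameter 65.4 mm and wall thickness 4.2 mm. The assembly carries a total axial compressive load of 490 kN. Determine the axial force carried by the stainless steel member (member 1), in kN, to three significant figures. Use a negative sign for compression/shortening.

-418 kN

A_2 = 807.5 mm².
Equal strain + equilibrium ⇒ each member carries load in proportion to AE: A₁E₁ = 554900000 N, A₂E₂ = 96090000 N, ΣAE = 651000000 N.
F₁ = P·A₁E₁/ΣAE = -490000·554900000/651000000 = -417700 N.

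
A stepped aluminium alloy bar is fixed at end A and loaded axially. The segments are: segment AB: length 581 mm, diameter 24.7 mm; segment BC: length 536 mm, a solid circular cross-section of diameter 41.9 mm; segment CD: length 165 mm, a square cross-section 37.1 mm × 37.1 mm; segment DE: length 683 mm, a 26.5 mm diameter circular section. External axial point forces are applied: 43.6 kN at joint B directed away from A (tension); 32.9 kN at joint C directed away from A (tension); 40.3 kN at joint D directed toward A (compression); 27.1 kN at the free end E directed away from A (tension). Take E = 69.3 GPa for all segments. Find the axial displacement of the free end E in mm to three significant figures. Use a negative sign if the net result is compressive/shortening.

1.68 mm

Internal axial forces (sectioning from the free end, tension +): N_DE = 27.1 kN, N_CD = -13.2 kN, N_BC = 19.7 kN, N_AB = 63.3 kN.
A_AB = 479.2 mm².
A_BC = 1379 mm².
A_CD = 1376 mm².
A_DE = 551.5 mm².
δ_AB = 63300·581/(479.2·69300) = 1.108 mm
δ_BC = 19700·536/(1379·69300) = 0.1105 mm
δ_CD = -13200·165/(1376·69300) = -0.02283 mm
δ_DE = 27100·683/(551.5·69300) = 0.4843 mm
δ = Σδ_i = 1.679 mm.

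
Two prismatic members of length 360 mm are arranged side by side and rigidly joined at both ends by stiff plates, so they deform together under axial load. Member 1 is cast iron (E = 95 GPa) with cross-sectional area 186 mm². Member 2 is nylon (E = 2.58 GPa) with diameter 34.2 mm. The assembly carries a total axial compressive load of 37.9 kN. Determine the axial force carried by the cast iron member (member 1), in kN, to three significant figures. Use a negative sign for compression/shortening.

-33.4 kN

A_2 = 918.6 mm².
Equal strain + equilibrium ⇒ each member carries load in proportion to AE: A₁E₁ = 17670000 N, A₂E₂ = 2370000 N, ΣAE = 20040000 N.
F₁ = P·A₁E₁/ΣAE = -37900·17670000/20040000 = -33420 N.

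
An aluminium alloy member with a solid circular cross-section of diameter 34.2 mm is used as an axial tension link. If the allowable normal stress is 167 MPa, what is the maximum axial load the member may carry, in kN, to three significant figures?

153 kN

A = 918.6 mm².
P_max = σ_allow · A = 167 · 918.6 = 153400 N = 153.4 kN.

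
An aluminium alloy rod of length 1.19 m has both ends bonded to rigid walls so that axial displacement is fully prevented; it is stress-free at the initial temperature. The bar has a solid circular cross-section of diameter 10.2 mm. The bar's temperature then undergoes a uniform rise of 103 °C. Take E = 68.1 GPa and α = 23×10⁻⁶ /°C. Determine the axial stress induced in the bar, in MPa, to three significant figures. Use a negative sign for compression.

-161 MPa

Free thermal expansion αLΔT = 23e-6 · 1190 · 103 = 2.819 mm.
The walls impose strain ε = −(2.819)/1190 = -2.3690e-03; σ = Eε = 68100 · -2.3690e-03 = -161.3 MPa.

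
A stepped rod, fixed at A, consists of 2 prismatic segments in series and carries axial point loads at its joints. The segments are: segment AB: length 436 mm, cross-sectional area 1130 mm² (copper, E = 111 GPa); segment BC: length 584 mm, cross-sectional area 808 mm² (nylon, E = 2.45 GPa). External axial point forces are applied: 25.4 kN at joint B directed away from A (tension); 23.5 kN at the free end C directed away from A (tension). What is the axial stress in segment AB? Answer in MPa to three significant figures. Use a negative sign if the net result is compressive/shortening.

43.3 MPa

Internal axial forces (sectioning from the free end, tension +): N_BC = 23.5 kN, N_AB = 48.9 kN.
σ_AB = N_AB/A_AB = 48900/1130 = 43.27 MPa.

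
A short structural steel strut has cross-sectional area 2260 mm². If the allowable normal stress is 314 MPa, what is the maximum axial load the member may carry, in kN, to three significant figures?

P_max = σ_allow · A = 314 · 2260 = 709600 N = 709.6 kN.

710 kN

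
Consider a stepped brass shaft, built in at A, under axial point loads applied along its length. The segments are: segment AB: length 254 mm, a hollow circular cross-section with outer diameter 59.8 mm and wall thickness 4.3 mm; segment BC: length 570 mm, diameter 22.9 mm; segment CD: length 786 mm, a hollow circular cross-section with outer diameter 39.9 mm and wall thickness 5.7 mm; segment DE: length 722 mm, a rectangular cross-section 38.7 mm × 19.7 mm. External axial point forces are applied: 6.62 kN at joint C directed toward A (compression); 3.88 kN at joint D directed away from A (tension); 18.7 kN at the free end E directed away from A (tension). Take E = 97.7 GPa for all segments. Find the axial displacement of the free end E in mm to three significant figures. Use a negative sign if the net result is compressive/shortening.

Internal axial forces (sectioning from the free end, tension +): N_DE = 18.7 kN, N_CD = 22.58 kN, N_BC = 15.96 kN, N_AB = 15.96 kN.
A_AB = 749.7 mm².
A_BC = 411.9 mm².
A_CD = 612.4 mm².
A_DE = 762.4 mm².
δ_AB = 15960·254/(749.7·97700) = 0.05534 mm
δ_BC = 15960·570/(411.9·97700) = 0.2261 mm
δ_CD = 22580·786/(612.4·97700) = 0.2966 mm
δ_DE = 18700·722/(762.4·97700) = 0.1813 mm
δ = Σδ_i = 0.7593 mm.

0.759 mm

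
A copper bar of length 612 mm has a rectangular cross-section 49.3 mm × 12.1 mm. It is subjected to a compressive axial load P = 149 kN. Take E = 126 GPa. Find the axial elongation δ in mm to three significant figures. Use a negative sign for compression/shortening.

A = 596.5 mm².
δ_mech = NL/(AE) = -149000·612/(596.5·126000) = -1.213 mm.

-1.21 mm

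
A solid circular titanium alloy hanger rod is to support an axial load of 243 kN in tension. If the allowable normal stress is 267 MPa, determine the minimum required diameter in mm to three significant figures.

Required area A ≥ P/σ_allow = 243000/267 = 910.1 mm².
For a solid circular section, d ≥ √(4A/π) = 34.04 mm.

34.0 mm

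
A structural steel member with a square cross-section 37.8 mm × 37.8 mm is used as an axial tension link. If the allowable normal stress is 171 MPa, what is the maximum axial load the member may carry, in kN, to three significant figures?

A = 1429 mm².
P_max = σ_allow · A = 171 · 1429 = 244300 N = 244.3 kN.

244 kN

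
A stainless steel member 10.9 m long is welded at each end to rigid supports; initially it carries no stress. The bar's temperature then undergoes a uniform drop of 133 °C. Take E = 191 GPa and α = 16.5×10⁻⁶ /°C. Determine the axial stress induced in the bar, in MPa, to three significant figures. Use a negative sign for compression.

Free thermal expansion αLΔT = 16.5e-6 · 10900 · -133 = -23.92 mm.
The walls impose strain ε = −(-23.92)/10900 = 2.1945e-03; σ = Eε = 191000 · 2.1945e-03 = 419.1 MPa.

419 MPa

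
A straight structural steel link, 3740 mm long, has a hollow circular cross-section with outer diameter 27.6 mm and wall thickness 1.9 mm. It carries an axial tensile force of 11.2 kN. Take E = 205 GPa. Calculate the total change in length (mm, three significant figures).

1.33 mm

A = 153.4 mm².
δ_mech = NL/(AE) = 11200·3740/(153.4·205000) = 1.332 mm.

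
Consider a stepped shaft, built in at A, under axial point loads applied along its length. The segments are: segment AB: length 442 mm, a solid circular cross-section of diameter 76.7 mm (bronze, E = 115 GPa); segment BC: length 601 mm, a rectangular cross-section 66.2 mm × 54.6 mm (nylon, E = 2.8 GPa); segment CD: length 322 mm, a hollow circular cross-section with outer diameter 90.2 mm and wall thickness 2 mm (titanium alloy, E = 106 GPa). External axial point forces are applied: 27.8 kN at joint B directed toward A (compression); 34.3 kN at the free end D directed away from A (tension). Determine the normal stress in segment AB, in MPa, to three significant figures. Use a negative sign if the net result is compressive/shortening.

Internal axial forces (sectioning from the free end, tension +): N_CD = 34.3 kN, N_BC = 34.3 kN, N_AB = 6.5 kN.
A_AB = 4620 mm².
σ_AB = N_AB/A_AB = 6500/4620 = 1.407 MPa.

1.41 MPa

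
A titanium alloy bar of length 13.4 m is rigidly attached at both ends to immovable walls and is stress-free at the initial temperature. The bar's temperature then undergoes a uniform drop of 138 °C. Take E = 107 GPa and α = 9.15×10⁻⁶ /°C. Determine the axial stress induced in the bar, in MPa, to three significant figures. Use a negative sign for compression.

Free thermal expansion αLΔT = 9.15e-6 · 13400 · -138 = -16.92 mm.
The walls impose strain ε = −(-16.92)/13400 = 1.2627e-03; σ = Eε = 107000 · 1.2627e-03 = 135.1 MPa.

135 MPa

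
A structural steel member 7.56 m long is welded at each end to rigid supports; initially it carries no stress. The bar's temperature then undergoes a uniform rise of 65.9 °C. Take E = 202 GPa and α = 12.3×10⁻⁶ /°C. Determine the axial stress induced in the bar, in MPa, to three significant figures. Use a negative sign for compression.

-164 MPa

Free thermal expansion αLΔT = 12.3e-6 · 7560 · 65.9 = 6.128 mm.
The walls impose strain ε = −(6.128)/7560 = -8.1057e-04; σ = Eε = 202000 · -8.1057e-04 = -163.7 MPa.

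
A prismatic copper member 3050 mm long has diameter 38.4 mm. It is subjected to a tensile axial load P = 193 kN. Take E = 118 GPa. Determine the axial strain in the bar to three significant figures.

0.00141

A = 1158 mm².
σ = N/A = 166.6 MPa; ε = σ/E = 166.6/118000 = 1.412e-03.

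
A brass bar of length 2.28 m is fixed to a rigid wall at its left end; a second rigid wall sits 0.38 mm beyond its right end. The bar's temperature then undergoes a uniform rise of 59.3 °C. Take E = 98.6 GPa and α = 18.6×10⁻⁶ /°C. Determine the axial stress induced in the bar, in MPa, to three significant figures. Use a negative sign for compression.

Free thermal expansion αLΔT = 18.6e-6 · 2280 · 59.3 = 2.515 mm.
The walls engage after the gap closes; constrained expansion = 2.515 − 0.38 = 2.135 mm.
The walls impose strain ε = −(2.135)/2280 = -9.3631e-04; σ = Eε = 98600 · -9.3631e-04 = -92.32 MPa.

-92.3 MPa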